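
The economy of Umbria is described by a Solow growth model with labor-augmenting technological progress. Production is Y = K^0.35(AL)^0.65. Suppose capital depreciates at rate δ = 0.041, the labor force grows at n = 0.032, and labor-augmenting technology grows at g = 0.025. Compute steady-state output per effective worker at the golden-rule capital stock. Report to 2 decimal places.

Break-even investment rate: n + g + δ = 0.032 + 0.025 + 0.041 = 0.098.
Maximizing c = f(k) − (n+g+δ)·k gives f'(k) = n+g+δ, i.e. 0.35·k^(0.35−1) = 0.098, so k_gold = (0.35/0.098)^(1/0.65) ≈ 7.0880.
Output: y_gold = k_gold^0.35 = 7.0880^0.35 ≈ 1.9847.

y_gold ≈ 1.98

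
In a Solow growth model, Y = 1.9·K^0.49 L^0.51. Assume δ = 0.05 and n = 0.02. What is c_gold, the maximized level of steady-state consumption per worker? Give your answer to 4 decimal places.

Capital per worker breaks even when investment replaces (n + δ)·k; here n + δ = 0.07.
Maximizing c = f(k) − (n+δ)·k gives f'(k) = n+δ, i.e. 0.49·1.9·k^(0.49−1) = 0.07, so k_gold = (0.49·1.9/0.07)^(1/0.51) ≈ 159.8198.
y_gold = 1.9·159.8198^0.49 ≈ 22.8314.
c_gold = y_gold − (n+δ)·k_gold = 22.8314 − 0.07·159.8198 ≈ 11.6440.

c_gold ≈ 11.6440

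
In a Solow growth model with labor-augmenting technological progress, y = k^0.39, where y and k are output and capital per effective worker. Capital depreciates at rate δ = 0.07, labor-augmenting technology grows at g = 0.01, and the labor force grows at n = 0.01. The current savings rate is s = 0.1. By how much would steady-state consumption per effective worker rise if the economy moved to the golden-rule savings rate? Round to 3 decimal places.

Δc ≈ 0.595

The effective depreciation rate is n + g + δ = 0.01 + 0.01 + 0.07 = 0.09.
Current steady state (s = 0.1): k* = (0.1/0.09)^(1/0.61) ≈ 1.1885, y* = 1.1885^0.39 ≈ 1.0697, c* = (1−0.1)·1.0697 ≈ 0.9627.
Golden rule sets MPK = n+g+δ: 0.39·k^(0.39−1) = 0.09, so k_gold = (0.39/0.09)^(1/0.61) ≈ 11.0655.
y_gold = 11.0655^0.39 ≈ 2.5536, c_gold = y_gold − 0.09·k_gold ≈ 1.5577.
Gain: Δc = 1.5577 − 0.9627 ≈ 0.5950.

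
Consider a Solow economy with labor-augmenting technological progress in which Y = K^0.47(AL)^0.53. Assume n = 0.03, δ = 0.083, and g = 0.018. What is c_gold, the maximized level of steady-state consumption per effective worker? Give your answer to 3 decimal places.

n + g + δ = 0.03 + 0.018 + 0.083 = 0.131.
Maximizing c = f(k) − (n+g+δ)·k gives f'(k) = n+g+δ, i.e. 0.47·k^(0.47−1) = 0.131, so k_gold = (0.47/0.131)^(1/0.53) ≈ 11.1389.
y_gold = 11.1389^0.47 ≈ 3.1047.
c_gold = y_gold − (n+g+δ)·k_gold = 3.1047 − 0.131·11.1389 ≈ 1.6455.

c_gold ≈ 1.645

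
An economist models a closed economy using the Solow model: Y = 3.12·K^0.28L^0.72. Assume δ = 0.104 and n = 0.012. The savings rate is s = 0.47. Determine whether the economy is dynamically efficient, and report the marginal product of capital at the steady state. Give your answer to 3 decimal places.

n + δ = 0.012 + 0.104 = 0.116.
Steady-state k*: s·A·k^0.28 = 0.116·k gives k* = (0.47·3.12/0.116)^(1/0.72) ≈ 33.9055.
MPK = 0.28·3.12·33.9055^(-0.72) ≈ 0.0691.
MPK < n+δ = 0.116, so the economy is dynamically inefficient (over-saving).

dynamically inefficient; MPK ≈ 0.069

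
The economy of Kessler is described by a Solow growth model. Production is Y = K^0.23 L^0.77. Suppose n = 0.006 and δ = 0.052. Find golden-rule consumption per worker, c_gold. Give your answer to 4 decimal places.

Break-even investment rate: n + δ = 0.006 + 0.052 = 0.058.
Golden rule sets MPK = n+δ: 0.23·k^(0.23−1) = 0.058, so k_gold = (0.23/0.058)^(1/0.77) ≈ 5.9843.
y_gold = 5.9843^0.23 ≈ 1.5091.
c_gold = y_gold − (n+δ)·k_gold = 1.5091 − 0.058·5.9843 ≈ 1.1620.

c_gold ≈ 1.1620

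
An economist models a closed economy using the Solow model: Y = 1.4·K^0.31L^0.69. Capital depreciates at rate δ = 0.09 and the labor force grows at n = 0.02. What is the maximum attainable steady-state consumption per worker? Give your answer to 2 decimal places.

Break-even investment rate: n + δ = 0.02 + 0.09 = 0.11.
Golden rule sets MPK = n+δ: 0.31·1.4·k^(0.31−1) = 0.11, so k_gold = (0.31·1.4/0.11)^(1/0.69) ≈ 7.3099.
y_gold = 1.4·7.3099^0.31 ≈ 2.5938.
c_gold = y_gold − (n+δ)·k_gold = 2.5938 − 0.11·7.3099 ≈ 1.7897.

c_gold ≈ 1.79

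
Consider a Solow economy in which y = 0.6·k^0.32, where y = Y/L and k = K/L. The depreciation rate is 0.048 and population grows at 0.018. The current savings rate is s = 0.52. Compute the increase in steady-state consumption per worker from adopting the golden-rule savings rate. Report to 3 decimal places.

Capital per worker breaks even when investment replaces (n + δ)·k; here n + δ = 0.066.
Current steady state (s = 0.52): k* = (0.52·0.6/0.066)^(1/0.68) ≈ 9.8192, y* = 0.6·9.8192^0.32 ≈ 1.2463, c* = (1−0.52)·1.2463 ≈ 0.5982.
Golden rule sets MPK = n+δ: 0.32·0.6·k^(0.32−1) = 0.066, so k_gold = (0.32·0.6/0.066)^(1/0.68) ≈ 4.8083.
y_gold = 0.6·4.8083^0.32 ≈ 0.9917, c_gold = y_gold − 0.066·k_gold ≈ 0.6744.
Gain: Δc = 0.6744 − 0.5982 ≈ 0.0762.

Δc ≈ 0.076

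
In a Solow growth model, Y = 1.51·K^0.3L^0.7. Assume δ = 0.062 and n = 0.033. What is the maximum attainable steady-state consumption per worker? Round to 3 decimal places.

c_gold ≈ 2.064

Break-even investment rate: n + δ = 0.033 + 0.062 = 0.095.
At the golden rule the marginal product of capital equals n+δ: 0.3·1.51·k^(0.3−1) = 0.095. Solving, k_gold = (0.3·1.51/0.095)^(1/0.7) ≈ 9.3134.
y_gold = 1.51·9.3134^0.3 ≈ 2.9492.
c_gold = y_gold − (n+δ)·k_gold = 2.9492 − 0.095·9.3134 ≈ 2.0645.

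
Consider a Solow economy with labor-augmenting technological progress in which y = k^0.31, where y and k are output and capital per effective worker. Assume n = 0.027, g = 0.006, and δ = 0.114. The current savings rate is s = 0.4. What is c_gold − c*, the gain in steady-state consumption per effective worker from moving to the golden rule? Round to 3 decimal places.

The effective depreciation rate is n + g + δ = 0.027 + 0.006 + 0.114 = 0.147.
Current steady state (s = 0.4): k* = (0.4/0.147)^(1/0.69) ≈ 4.2664, y* = 4.2664^0.31 ≈ 1.5679, c* = (1−0.4)·1.5679 ≈ 0.9407.
Setting f'(k) = n+g+δ gives 0.31·k^(0.31−1) = 0.147, hence k_gold = (0.31/0.147)^(1/0.69) ≈ 2.9487.
y_gold = 2.9487^0.31 ≈ 1.3983, c_gold = y_gold − 0.147·k_gold ≈ 0.9648.
Gain: Δc = 0.9648 − 0.9407 ≈ 0.0241.

Δc ≈ 0.024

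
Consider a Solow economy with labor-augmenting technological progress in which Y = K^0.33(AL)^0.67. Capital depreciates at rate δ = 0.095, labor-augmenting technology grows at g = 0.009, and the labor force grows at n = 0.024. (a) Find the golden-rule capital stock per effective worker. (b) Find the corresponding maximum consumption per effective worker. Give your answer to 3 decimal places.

(a) k_gold ≈ 4.110; (b) c_gold ≈ 1.068

n + g + δ = 0.024 + 0.009 + 0.095 = 0.128.
Maximizing c = f(k) − (n+g+δ)·k gives f'(k) = n+g+δ, i.e. 0.33·k^(0.33−1) = 0.128, so k_gold = (0.33/0.128)^(1/0.67) ≈ 4.1104.
y_gold = 4.1104^0.33 ≈ 1.5943; c_gold = y_gold − 0.128·k_gold ≈ 1.0682.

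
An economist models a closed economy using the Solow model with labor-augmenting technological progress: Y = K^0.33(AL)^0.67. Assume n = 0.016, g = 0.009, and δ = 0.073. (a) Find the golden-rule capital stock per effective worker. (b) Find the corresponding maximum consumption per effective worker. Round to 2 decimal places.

The effective depreciation rate is n + g + δ = 0.016 + 0.009 + 0.073 = 0.098.
Golden rule sets MPK = n+g+δ: 0.33·k^(0.33−1) = 0.098, so k_gold = (0.33/0.098)^(1/0.67) ≈ 6.1235.
y_gold = 6.1235^0.33 ≈ 1.8185; c_gold = y_gold − 0.098·k_gold ≈ 1.2184.

(a) k_gold ≈ 6.12; (b) c_gold ≈ 1.22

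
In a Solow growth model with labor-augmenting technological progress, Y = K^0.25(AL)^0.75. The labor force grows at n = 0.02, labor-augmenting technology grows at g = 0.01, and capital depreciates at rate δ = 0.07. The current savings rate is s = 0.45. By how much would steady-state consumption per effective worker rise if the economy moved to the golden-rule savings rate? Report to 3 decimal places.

Capital per effective worker breaks even when investment replaces (n + g + δ)·k; here n + g + δ = 0.1.
Current steady state (s = 0.45): k* = (0.45/0.1)^(1/0.75) ≈ 7.4293, y* = 7.4293^0.25 ≈ 1.6510, c* = (1−0.45)·1.6510 ≈ 0.9080.
Maximizing c = f(k) − (n+g+δ)·k gives f'(k) = n+g+δ, i.e. 0.25·k^(0.25−1) = 0.1, so k_gold = (0.25/0.1)^(1/0.75) ≈ 3.3930.
y_gold = 3.3930^0.25 ≈ 1.3572, c_gold = y_gold − 0.1·k_gold ≈ 1.0179.
Gain: Δc = 1.0179 − 0.9080 ≈ 0.1099.

Δc ≈ 0.110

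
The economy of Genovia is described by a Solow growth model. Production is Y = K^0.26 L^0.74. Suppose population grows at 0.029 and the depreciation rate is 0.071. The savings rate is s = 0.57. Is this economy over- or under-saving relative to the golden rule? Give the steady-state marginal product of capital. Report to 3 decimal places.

over-saving; MPK ≈ 0.046

The effective depreciation rate is n + δ = 0.029 + 0.071 = 0.1.
Steady-state k*: s·k^0.26 = 0.1·k gives k* = (0.57/0.1)^(1/0.74) ≈ 10.5064.
MPK = 0.26·10.5064^(-0.74) ≈ 0.0456.
MPK < n+δ = 0.1, so the economy is dynamically inefficient (over-saving).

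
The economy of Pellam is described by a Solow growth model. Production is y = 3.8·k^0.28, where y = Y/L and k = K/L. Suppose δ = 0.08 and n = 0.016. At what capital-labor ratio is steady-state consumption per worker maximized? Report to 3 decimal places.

k_gold ≈ 28.244

The effective depreciation rate is n + δ = 0.016 + 0.08 = 0.096.
Maximizing c = f(k) − (n+δ)·k gives f'(k) = n+δ, i.e. 0.28·3.8·k^(0.28−1) = 0.096, so k_gold = (0.28·3.8/0.096)^(1/0.72) ≈ 28.2443.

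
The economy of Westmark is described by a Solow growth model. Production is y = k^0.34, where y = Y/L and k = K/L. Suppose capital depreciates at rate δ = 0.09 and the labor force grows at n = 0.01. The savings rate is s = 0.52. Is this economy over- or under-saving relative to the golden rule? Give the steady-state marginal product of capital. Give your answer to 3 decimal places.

over-saving; MPK ≈ 0.065

n + δ = 0.01 + 0.09 = 0.1.
Steady-state k*: s·k^0.34 = 0.1·k gives k* = (0.52/0.1)^(1/0.66) ≈ 12.1578.
MPK = 0.34·12.1578^(-0.66) ≈ 0.0654.
MPK < n+δ = 0.1, so the economy is dynamically inefficient (over-saving).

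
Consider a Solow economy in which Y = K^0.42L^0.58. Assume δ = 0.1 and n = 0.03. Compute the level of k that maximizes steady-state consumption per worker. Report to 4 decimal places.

Break-even investment rate: n + δ = 0.03 + 0.1 = 0.13.
Golden rule sets MPK = n+δ: 0.42·k^(0.42−1) = 0.13, so k_gold = (0.42/0.13)^(1/0.58) ≈ 7.5529.

k_gold ≈ 7.5529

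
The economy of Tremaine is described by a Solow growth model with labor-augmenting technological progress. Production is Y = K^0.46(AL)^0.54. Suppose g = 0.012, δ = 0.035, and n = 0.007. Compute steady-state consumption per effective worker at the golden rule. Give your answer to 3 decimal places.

Break-even investment rate: n + g + δ = 0.007 + 0.012 + 0.035 = 0.054.
Maximizing c = f(k) − (n+g+δ)·k gives f'(k) = n+g+δ, i.e. 0.46·k^(0.46−1) = 0.054, so k_gold = (0.46/0.054)^(1/0.54) ≈ 52.8319.
y_gold = 52.8319^0.46 ≈ 6.2020.
c_gold = y_gold − (n+g+δ)·k_gold = 6.2020 − 0.054·52.8319 ≈ 3.3491.

c_gold ≈ 3.349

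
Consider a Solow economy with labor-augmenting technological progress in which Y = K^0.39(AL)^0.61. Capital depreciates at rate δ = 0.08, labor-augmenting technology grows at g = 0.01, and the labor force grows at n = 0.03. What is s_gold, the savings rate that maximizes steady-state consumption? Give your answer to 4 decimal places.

s_gold = 0.3900

n + g + δ = 0.03 + 0.01 + 0.08 = 0.12.
At the golden rule MPK = n+g+δ, and in any Cobb-Douglas steady state s = (n+g+δ)·k/y = MPK·k/y = capital's share 0.39.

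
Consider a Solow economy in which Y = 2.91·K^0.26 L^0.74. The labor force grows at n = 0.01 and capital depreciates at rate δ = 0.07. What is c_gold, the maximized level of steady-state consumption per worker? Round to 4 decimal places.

c_gold ≈ 4.7420

Capital per worker breaks even when investment replaces (n + δ)·k; here n + δ = 0.08.
Maximizing c = f(k) − (n+δ)·k gives f'(k) = n+δ, i.e. 0.26·2.91·k^(0.26−1) = 0.08, so k_gold = (0.26·2.91/0.08)^(1/0.74) ≈ 20.8265.
y_gold = 2.91·20.8265^0.26 ≈ 6.4082.
c_gold = y_gold − (n+δ)·k_gold = 6.4082 − 0.08·20.8265 ≈ 4.7420.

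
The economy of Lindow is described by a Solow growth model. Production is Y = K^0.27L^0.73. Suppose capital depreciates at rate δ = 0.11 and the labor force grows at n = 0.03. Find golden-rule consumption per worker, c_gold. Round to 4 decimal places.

c_gold ≈ 0.9307

Capital per worker breaks even when investment replaces (n + δ)·k; here n + δ = 0.14.
At the golden rule the marginal product of capital equals n+δ: 0.27·k^(0.27−1) = 0.14. Solving, k_gold = (0.27/0.14)^(1/0.73) ≈ 2.4589.
y_gold = 2.4589^0.27 ≈ 1.2750.
c_gold = y_gold − (n+δ)·k_gold = 1.2750 − 0.14·2.4589 ≈ 0.9307.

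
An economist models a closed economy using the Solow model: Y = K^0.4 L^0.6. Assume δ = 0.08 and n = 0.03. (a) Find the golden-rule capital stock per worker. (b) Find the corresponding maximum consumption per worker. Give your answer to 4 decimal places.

(a) k_gold ≈ 8.5990; (b) c_gold ≈ 1.4188

Capital per worker breaks even when investment replaces (n + δ)·k; here n + δ = 0.11.
Maximizing c = f(k) − (n+δ)·k gives f'(k) = n+δ, i.e. 0.4·k^(0.4−1) = 0.11, so k_gold = (0.4/0.11)^(1/0.6) ≈ 8.5990.
y_gold = 8.5990^0.4 ≈ 2.3647; c_gold = y_gold − 0.11·k_gold ≈ 1.4188.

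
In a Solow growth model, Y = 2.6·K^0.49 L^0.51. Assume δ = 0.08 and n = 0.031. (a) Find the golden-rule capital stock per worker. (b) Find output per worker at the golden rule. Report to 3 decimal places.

(a) k_gold ≈ 119.710; (b) y_gold ≈ 27.118

The effective depreciation rate is n + δ = 0.031 + 0.08 = 0.111.
At the golden rule the marginal product of capital equals n+δ: 0.49·2.6·k^(0.49−1) = 0.111. Solving, k_gold = (0.49·2.6/0.111)^(1/0.51) ≈ 119.7100.
y_gold = 2.6·119.7100^0.49 ≈ 27.1180.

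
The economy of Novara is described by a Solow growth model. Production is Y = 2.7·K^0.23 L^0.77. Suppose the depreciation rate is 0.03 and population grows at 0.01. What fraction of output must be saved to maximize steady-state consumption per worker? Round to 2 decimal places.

Capital per worker breaks even when investment replaces (n + δ)·k; here n + δ = 0.04.
At the golden rule MPK = n+δ, and in any Cobb-Douglas steady state s = (n+δ)·k/y = MPK·k/y = capital's share 0.23.

s_gold = 0.23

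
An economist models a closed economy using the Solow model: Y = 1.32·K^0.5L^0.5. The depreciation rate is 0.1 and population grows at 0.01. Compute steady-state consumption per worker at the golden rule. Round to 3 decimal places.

c_gold ≈ 3.960

Break-even investment rate: n + δ = 0.01 + 0.1 = 0.11.
Maximizing c = f(k) − (n+δ)·k gives f'(k) = n+δ, i.e. 0.5·1.32·k^(0.5−1) = 0.11, so k_gold = (0.5·1.32/0.11)^(1/0.5) ≈ 36.0000.
y_gold = 1.32·36.0000^0.5 ≈ 7.9200.
c_gold = y_gold − (n+δ)·k_gold = 7.9200 − 0.11·36.0000 ≈ 3.9600.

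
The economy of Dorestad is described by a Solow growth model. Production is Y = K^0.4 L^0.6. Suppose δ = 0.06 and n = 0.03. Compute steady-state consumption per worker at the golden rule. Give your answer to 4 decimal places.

c_gold ≈ 1.6219

Capital per worker breaks even when investment replaces (n + δ)·k; here n + δ = 0.09.
Maximizing c = f(k) − (n+δ)·k gives f'(k) = n+δ, i.e. 0.4·k^(0.4−1) = 0.09, so k_gold = (0.4/0.09)^(1/0.6) ≈ 12.0142.
y_gold = 12.0142^0.4 ≈ 2.7032.
c_gold = y_gold − (n+δ)·k_gold = 2.7032 − 0.09·12.0142 ≈ 1.6219.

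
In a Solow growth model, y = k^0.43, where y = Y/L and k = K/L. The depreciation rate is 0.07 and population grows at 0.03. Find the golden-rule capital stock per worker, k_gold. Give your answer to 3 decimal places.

Break-even investment rate: n + δ = 0.03 + 0.07 = 0.1.
Setting f'(k) = n+δ gives 0.43·k^(0.43−1) = 0.1, hence k_gold = (0.43/0.1)^(1/0.57) ≈ 12.9225.

k_gold ≈ 12.923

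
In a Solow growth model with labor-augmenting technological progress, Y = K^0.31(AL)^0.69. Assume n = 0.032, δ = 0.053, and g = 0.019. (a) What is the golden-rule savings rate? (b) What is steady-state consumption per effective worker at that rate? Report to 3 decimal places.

(a) s_gold = 0.310; (b) c_gold ≈ 1.127

Capital per effective worker breaks even when investment replaces (n + g + δ)·k; here n + g + δ = 0.104.
For Cobb-Douglas, s_gold equals capital's share: s_gold = 0.31.
Setting f'(k) = n+g+δ gives 0.31·k^(0.31−1) = 0.104, hence k_gold = (0.31/0.104)^(1/0.69) ≈ 4.8689.
y_gold = 4.8689^0.31 ≈ 1.6334; c_gold = (1−0.31)·y_gold ≈ 1.1271.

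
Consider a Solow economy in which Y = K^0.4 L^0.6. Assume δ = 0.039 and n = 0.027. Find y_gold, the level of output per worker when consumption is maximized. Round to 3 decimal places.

y_gold ≈ 3.324

Capital per worker breaks even when investment replaces (n + δ)·k; here n + δ = 0.066.
Maximizing c = f(k) − (n+δ)·k gives f'(k) = n+δ, i.e. 0.4·k^(0.4−1) = 0.066, so k_gold = (0.4/0.066)^(1/0.6) ≈ 20.1462.
Output: y_gold = k_gold^0.4 = 20.1462^0.4 ≈ 3.3241.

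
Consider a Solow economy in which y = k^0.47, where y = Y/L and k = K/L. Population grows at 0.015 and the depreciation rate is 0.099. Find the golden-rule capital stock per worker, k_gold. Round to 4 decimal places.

n + δ = 0.015 + 0.099 = 0.114.
Golden rule sets MPK = n+δ: 0.47·k^(0.47−1) = 0.114, so k_gold = (0.47/0.114)^(1/0.53) ≈ 14.4791.

k_gold ≈ 14.4791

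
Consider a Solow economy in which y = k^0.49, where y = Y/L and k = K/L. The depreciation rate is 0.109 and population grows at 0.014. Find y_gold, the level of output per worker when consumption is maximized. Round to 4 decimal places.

n + δ = 0.014 + 0.109 = 0.123.
At the golden rule the marginal product of capital equals n+δ: 0.49·k^(0.49−1) = 0.123. Solving, k_gold = (0.49/0.123)^(1/0.51) ≈ 15.0328.
Output: y_gold = k_gold^0.49 = 15.0328^0.49 ≈ 3.7736.

y_gold ≈ 3.7736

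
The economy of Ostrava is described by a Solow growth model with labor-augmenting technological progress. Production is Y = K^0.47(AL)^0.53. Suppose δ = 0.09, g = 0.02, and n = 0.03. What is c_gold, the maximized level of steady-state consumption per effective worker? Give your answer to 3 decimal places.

c_gold ≈ 1.551

Capital per effective worker breaks even when investment replaces (n + g + δ)·k; here n + g + δ = 0.14.
Maximizing c = f(k) − (n+g+δ)·k gives f'(k) = n+g+δ, i.e. 0.47·k^(0.47−1) = 0.14, so k_gold = (0.47/0.14)^(1/0.53) ≈ 9.8264.
y_gold = 9.8264^0.47 ≈ 2.9270.
c_gold = y_gold − (n+g+δ)·k_gold = 2.9270 − 0.14·9.8264 ≈ 1.5513.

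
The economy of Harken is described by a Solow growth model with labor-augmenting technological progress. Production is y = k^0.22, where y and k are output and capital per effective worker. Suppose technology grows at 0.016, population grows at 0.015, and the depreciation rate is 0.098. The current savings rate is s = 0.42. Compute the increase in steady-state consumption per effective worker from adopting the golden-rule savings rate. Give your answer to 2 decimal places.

Δc ≈ 0.10

n + g + δ = 0.015 + 0.016 + 0.098 = 0.129.
Current steady state (s = 0.42): k* = (0.42/0.129)^(1/0.78) ≈ 4.5421, y* = 4.5421^0.22 ≈ 1.3951, c* = (1−0.42)·1.3951 ≈ 0.8091.
Golden rule sets MPK = n+g+δ: 0.22·k^(0.22−1) = 0.129, so k_gold = (0.22/0.129)^(1/0.78) ≈ 1.9825.
y_gold = 1.9825^0.22 ≈ 1.1625, c_gold = y_gold − 0.129·k_gold ≈ 0.9067.
Gain: Δc = 0.9067 − 0.8091 ≈ 0.0976.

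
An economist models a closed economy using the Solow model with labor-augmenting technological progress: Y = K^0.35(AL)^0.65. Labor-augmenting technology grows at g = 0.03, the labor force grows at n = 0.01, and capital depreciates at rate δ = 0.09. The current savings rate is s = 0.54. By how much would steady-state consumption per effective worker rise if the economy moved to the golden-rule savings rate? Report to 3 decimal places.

n + g + δ = 0.01 + 0.03 + 0.09 = 0.13.
Current steady state (s = 0.54): k* = (0.54/0.13)^(1/0.65) ≈ 8.9426, y* = 8.9426^0.35 ≈ 2.1528, c* = (1−0.54)·2.1528 ≈ 0.9903.
Maximizing c = f(k) − (n+g+δ)·k gives f'(k) = n+g+δ, i.e. 0.35·k^(0.35−1) = 0.13, so k_gold = (0.35/0.13)^(1/0.65) ≈ 4.5891.
y_gold = 4.5891^0.35 ≈ 1.7045, c_gold = y_gold − 0.13·k_gold ≈ 1.1079.
Gain: Δc = 1.1079 − 0.9903 ≈ 0.1176.

Δc ≈ 0.118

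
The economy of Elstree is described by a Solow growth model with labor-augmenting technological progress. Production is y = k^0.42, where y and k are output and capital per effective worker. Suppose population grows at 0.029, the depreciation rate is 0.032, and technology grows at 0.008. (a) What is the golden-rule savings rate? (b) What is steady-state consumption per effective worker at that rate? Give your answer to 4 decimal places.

(a) s_gold = 0.4200; (b) c_gold ≈ 2.1451

Capital per effective worker breaks even when investment replaces (n + g + δ)·k; here n + g + δ = 0.069.
For Cobb-Douglas, s_gold equals capital's share: s_gold = 0.42.
Maximizing c = f(k) − (n+g+δ)·k gives f'(k) = n+g+δ, i.e. 0.42·k^(0.42−1) = 0.069, so k_gold = (0.42/0.069)^(1/0.58) ≈ 22.5120.
y_gold = 22.5120^0.42 ≈ 3.6984; c_gold = (1−0.42)·y_gold ≈ 2.1451.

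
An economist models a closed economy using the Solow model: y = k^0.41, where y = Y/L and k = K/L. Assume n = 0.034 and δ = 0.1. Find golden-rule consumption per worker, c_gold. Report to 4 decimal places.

c_gold ≈ 1.2834

The effective depreciation rate is n + δ = 0.034 + 0.1 = 0.134.
Maximizing c = f(k) − (n+δ)·k gives f'(k) = n+δ, i.e. 0.41·k^(0.41−1) = 0.134, so k_gold = (0.41/0.134)^(1/0.59) ≈ 6.6556.
y_gold = 6.6556^0.41 ≈ 2.1752.
c_gold = y_gold − (n+δ)·k_gold = 2.1752 − 0.134·6.6556 ≈ 1.2834.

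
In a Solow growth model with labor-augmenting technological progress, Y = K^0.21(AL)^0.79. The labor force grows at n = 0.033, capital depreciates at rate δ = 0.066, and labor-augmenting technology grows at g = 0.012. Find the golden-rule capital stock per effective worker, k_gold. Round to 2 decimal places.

k_gold ≈ 2.24

The effective depreciation rate is n + g + δ = 0.033 + 0.012 + 0.066 = 0.111.
At the golden rule the marginal product of capital equals n+g+δ: 0.21·k^(0.21−1) = 0.111. Solving, k_gold = (0.21/0.111)^(1/0.79) ≈ 2.2413.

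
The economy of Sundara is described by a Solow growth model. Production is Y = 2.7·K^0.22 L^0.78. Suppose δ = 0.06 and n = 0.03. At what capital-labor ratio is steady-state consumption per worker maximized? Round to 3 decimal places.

n + δ = 0.03 + 0.06 = 0.09.
Golden rule sets MPK = n+δ: 0.22·2.7·k^(0.22−1) = 0.09, so k_gold = (0.22·2.7/0.09)^(1/0.78) ≈ 11.2382.

k_gold ≈ 11.238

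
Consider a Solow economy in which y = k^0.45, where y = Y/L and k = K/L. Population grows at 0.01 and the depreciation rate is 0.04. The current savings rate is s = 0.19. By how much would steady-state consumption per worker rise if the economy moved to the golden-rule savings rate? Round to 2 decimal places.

Break-even investment rate: n + δ = 0.01 + 0.04 = 0.05.
Current steady state (s = 0.19): k* = (0.19/0.05)^(1/0.55) ≈ 11.3280, y* = 11.3280^0.45 ≈ 2.9810, c* = (1−0.19)·2.9810 ≈ 2.4146.
Golden rule sets MPK = n+δ: 0.45·k^(0.45−1) = 0.05, so k_gold = (0.45/0.05)^(1/0.55) ≈ 54.3233.
y_gold = 54.3233^0.45 ≈ 6.0359, c_gold = y_gold − 0.05·k_gold ≈ 3.3198.
Gain: Δc = 3.3198 − 2.4146 ≈ 0.9051.

Δc ≈ 0.91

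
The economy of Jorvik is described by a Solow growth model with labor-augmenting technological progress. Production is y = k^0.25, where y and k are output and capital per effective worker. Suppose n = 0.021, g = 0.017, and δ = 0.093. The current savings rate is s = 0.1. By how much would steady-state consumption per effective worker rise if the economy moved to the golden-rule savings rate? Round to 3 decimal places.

Break-even investment rate: n + g + δ = 0.021 + 0.017 + 0.093 = 0.131.
Current steady state (s = 0.1): k* = (0.1/0.131)^(1/0.75) ≈ 0.6977, y* = 0.6977^0.25 ≈ 0.9139, c* = (1−0.1)·0.9139 ≈ 0.8225.
Setting f'(k) = n+g+δ gives 0.25·k^(0.25−1) = 0.131, hence k_gold = (0.25/0.131)^(1/0.75) ≈ 2.3671.
y_gold = 2.3671^0.25 ≈ 1.2404, c_gold = y_gold − 0.131·k_gold ≈ 0.9303.
Gain: Δc = 0.9303 − 0.8225 ≈ 0.1078.

Δc ≈ 0.108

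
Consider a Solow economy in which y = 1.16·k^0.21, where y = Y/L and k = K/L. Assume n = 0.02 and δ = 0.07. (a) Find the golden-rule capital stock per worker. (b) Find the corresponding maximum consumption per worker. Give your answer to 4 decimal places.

Break-even investment rate: n + δ = 0.02 + 0.07 = 0.09.
Setting f'(k) = n+δ gives 0.21·1.16·k^(0.21−1) = 0.09, hence k_gold = (0.21·1.16/0.09)^(1/0.79) ≈ 3.5268.
y_gold = 1.16·3.5268^0.21 ≈ 1.5115; c_gold = y_gold − 0.09·k_gold ≈ 1.1941.

(a) k_gold ≈ 3.5268; (b) c_gold ≈ 1.1941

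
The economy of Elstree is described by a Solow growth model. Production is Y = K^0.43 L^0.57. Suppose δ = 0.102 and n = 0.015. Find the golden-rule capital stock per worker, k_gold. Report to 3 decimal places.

k_gold ≈ 9.811

The effective depreciation rate is n + δ = 0.015 + 0.102 = 0.117.
Golden rule sets MPK = n+δ: 0.43·k^(0.43−1) = 0.117, so k_gold = (0.43/0.117)^(1/0.57) ≈ 9.8112.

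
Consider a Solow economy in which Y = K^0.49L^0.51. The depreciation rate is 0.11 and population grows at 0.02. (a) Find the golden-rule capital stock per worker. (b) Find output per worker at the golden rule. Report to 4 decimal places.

(a) k_gold ≈ 13.4868; (b) y_gold ≈ 3.5781

Break-even investment rate: n + δ = 0.02 + 0.11 = 0.13.
Setting f'(k) = n+δ gives 0.49·k^(0.49−1) = 0.13, hence k_gold = (0.49/0.13)^(1/0.51) ≈ 13.4868.
y_gold = 13.4868^0.49 ≈ 3.5781.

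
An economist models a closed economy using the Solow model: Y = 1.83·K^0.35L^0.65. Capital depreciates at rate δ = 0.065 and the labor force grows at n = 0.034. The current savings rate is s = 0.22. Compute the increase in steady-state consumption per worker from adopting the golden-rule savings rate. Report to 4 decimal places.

Δc ≈ 0.2128

Break-even investment rate: n + δ = 0.034 + 0.065 = 0.099.
Current steady state (s = 0.22): k* = (0.22·1.83/0.099)^(1/0.65) ≈ 8.6555, y* = 1.83·8.6555^0.35 ≈ 3.8950, c* = (1−0.22)·3.8950 ≈ 3.0381.
Maximizing c = f(k) − (n+δ)·k gives f'(k) = n+δ, i.e. 0.35·1.83·k^(0.35−1) = 0.099, so k_gold = (0.35·1.83/0.099)^(1/0.65) ≈ 17.6813.
y_gold = 1.83·17.6813^0.35 ≈ 5.0013, c_gold = y_gold − 0.099·k_gold ≈ 3.2508.
Gain: Δc = 3.2508 − 3.0381 ≈ 0.2128.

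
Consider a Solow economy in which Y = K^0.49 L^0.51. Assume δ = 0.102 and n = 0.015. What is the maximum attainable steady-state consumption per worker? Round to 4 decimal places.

c_gold ≈ 2.0192

Break-even investment rate: n + δ = 0.015 + 0.102 = 0.117.
Golden rule sets MPK = n+δ: 0.49·k^(0.49−1) = 0.117, so k_gold = (0.49/0.117)^(1/0.51) ≈ 16.5817.
y_gold = 16.5817^0.49 ≈ 3.9593.
c_gold = y_gold − (n+δ)·k_gold = 3.9593 − 0.117·16.5817 ≈ 2.0192.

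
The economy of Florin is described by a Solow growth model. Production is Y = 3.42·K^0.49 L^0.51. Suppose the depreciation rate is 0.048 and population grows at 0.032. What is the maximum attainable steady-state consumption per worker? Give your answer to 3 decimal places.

c_gold ≈ 32.428

Capital per worker breaks even when investment replaces (n + δ)·k; here n + δ = 0.08.
Golden rule sets MPK = n+δ: 0.49·3.42·k^(0.49−1) = 0.08, so k_gold = (0.49·3.42/0.08)^(1/0.51) ≈ 389.4532.
y_gold = 3.42·389.4532^0.49 ≈ 63.5842.
c_gold = y_gold − (n+δ)·k_gold = 63.5842 − 0.08·389.4532 ≈ 32.4279.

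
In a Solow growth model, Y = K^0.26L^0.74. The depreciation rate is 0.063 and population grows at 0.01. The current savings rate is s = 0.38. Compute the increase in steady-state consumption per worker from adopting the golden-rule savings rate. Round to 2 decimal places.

Δc ≈ 0.05

Break-even investment rate: n + δ = 0.01 + 0.063 = 0.073.
Current steady state (s = 0.38): k* = (0.38/0.073)^(1/0.74) ≈ 9.2937, y* = 9.2937^0.26 ≈ 1.7854, c* = (1−0.38)·1.7854 ≈ 1.1069.
Golden rule sets MPK = n+δ: 0.26·k^(0.26−1) = 0.073, so k_gold = (0.26/0.073)^(1/0.74) ≈ 5.5651.
y_gold = 5.5651^0.26 ≈ 1.5625, c_gold = y_gold − 0.073·k_gold ≈ 1.1563.
Gain: Δc = 1.1563 − 1.1069 ≈ 0.0493.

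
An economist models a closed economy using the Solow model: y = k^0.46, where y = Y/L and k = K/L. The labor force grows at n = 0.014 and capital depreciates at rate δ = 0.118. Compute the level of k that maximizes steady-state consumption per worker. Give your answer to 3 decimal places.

The effective depreciation rate is n + δ = 0.014 + 0.118 = 0.132.
Golden rule sets MPK = n+δ: 0.46·k^(0.46−1) = 0.132, so k_gold = (0.46/0.132)^(1/0.54) ≈ 10.0936.

k_gold ≈ 10.094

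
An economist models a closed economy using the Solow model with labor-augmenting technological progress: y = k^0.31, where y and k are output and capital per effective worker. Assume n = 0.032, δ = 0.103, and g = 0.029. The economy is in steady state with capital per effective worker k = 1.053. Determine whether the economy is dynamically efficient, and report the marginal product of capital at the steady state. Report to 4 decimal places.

The effective depreciation rate is n + g + δ = 0.032 + 0.029 + 0.103 = 0.164.
MPK = 0.31·k^(0.31−1) = 0.31·1.053^(-0.69) ≈ 0.2991.
MPK > 0.164, so the economy is dynamically efficient (under-saving).

dynamically efficient; MPK ≈ 0.2991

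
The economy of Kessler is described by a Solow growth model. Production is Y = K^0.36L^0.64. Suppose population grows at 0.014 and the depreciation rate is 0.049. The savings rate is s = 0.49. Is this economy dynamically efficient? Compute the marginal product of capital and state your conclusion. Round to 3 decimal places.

dynamically inefficient; MPK ≈ 0.046

Capital per worker breaks even when investment replaces (n + δ)·k; here n + δ = 0.063.
Steady-state k*: s·k^0.36 = 0.063·k gives k* = (0.49/0.063)^(1/0.64) ≈ 24.6582.
MPK = 0.36·24.6582^(-0.64) ≈ 0.0463.
MPK < n+δ = 0.063, so the economy is dynamically inefficient (over-saving).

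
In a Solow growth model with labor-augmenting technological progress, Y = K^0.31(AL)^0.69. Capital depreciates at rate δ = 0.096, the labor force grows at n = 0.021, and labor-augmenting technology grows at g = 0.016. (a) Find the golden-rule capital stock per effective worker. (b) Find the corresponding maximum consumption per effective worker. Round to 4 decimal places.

The effective depreciation rate is n + g + δ = 0.021 + 0.016 + 0.096 = 0.133.
Setting f'(k) = n+g+δ gives 0.31·k^(0.31−1) = 0.133, hence k_gold = (0.31/0.133)^(1/0.69) ≈ 3.4090.
y_gold = 3.4090^0.31 ≈ 1.4626; c_gold = y_gold − 0.133·k_gold ≈ 1.0092.

(a) k_gold ≈ 3.4090; (b) c_gold ≈ 1.0092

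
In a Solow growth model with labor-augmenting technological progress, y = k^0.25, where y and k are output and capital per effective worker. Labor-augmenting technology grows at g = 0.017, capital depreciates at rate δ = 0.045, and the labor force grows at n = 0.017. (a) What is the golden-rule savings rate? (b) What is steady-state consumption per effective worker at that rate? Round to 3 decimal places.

The effective depreciation rate is n + g + δ = 0.017 + 0.017 + 0.045 = 0.079.
For Cobb-Douglas, s_gold equals capital's share: s_gold = 0.25.
Setting f'(k) = n+g+δ gives 0.25·k^(0.25−1) = 0.079, hence k_gold = (0.25/0.079)^(1/0.75) ≈ 4.6461.
y_gold = 4.6461^0.25 ≈ 1.4682; c_gold = (1−0.25)·y_gold ≈ 1.1011.

(a) s_gold = 0.250; (b) c_gold ≈ 1.101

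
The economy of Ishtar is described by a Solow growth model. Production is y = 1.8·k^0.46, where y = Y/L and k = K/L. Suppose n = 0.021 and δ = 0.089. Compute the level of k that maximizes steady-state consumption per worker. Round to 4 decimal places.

n + δ = 0.021 + 0.089 = 0.11.
Golden rule sets MPK = n+δ: 0.46·1.8·k^(0.46−1) = 0.11, so k_gold = (0.46·1.8/0.11)^(1/0.54) ≈ 42.0149.

k_gold ≈ 42.0149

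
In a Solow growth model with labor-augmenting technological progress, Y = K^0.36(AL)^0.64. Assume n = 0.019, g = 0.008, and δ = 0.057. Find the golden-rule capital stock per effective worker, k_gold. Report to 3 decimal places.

Capital per effective worker breaks even when investment replaces (n + g + δ)·k; here n + g + δ = 0.084.
Maximizing c = f(k) − (n+g+δ)·k gives f'(k) = n+g+δ, i.e. 0.36·k^(0.36−1) = 0.084, so k_gold = (0.36/0.084)^(1/0.64) ≈ 9.7171.

k_gold ≈ 9.717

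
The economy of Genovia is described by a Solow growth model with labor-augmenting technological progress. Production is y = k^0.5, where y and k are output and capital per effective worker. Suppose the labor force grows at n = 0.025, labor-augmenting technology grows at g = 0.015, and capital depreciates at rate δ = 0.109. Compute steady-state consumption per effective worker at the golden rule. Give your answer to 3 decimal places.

c_gold ≈ 1.678

n + g + δ = 0.025 + 0.015 + 0.109 = 0.149.
Golden rule sets MPK = n+g+δ: 0.5·k^(0.5−1) = 0.149, so k_gold = (0.5/0.149)^(1/0.5) ≈ 11.2608.
y_gold = 11.2608^0.5 ≈ 3.3557.
c_gold = y_gold − (n+g+δ)·k_gold = 3.3557 − 0.149·11.2608 ≈ 1.6779.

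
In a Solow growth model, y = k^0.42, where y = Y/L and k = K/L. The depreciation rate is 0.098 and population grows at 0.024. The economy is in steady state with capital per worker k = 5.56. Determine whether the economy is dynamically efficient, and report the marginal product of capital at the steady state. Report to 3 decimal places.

The effective depreciation rate is n + δ = 0.024 + 0.098 = 0.122.
MPK = 0.42·k^(0.42−1) = 0.42·5.56^(-0.58) ≈ 0.1553.
MPK > 0.122, so the economy is dynamically efficient (under-saving).

dynamically efficient; MPK ≈ 0.155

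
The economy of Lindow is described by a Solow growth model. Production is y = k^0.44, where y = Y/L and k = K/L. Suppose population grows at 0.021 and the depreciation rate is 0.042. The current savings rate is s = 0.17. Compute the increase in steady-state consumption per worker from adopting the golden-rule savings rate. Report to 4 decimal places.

Capital per worker breaks even when investment replaces (n + δ)·k; here n + δ = 0.063.
Current steady state (s = 0.17): k* = (0.17/0.063)^(1/0.56) ≈ 5.8862, y* = 5.8862^0.44 ≈ 2.1814, c* = (1−0.17)·2.1814 ≈ 1.8105.
Maximizing c = f(k) − (n+δ)·k gives f'(k) = n+δ, i.e. 0.44·k^(0.44−1) = 0.063, so k_gold = (0.44/0.063)^(1/0.56) ≈ 32.1620.
y_gold = 32.1620^0.44 ≈ 4.6050, c_gold = y_gold − 0.063·k_gold ≈ 2.5788.
Gain: Δc = 2.5788 − 1.8105 ≈ 0.7683.

Δc ≈ 0.7683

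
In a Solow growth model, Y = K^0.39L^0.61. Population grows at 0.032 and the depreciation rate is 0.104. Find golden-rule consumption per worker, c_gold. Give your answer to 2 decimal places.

n + δ = 0.032 + 0.104 = 0.136.
At the golden rule the marginal product of capital equals n+δ: 0.39·k^(0.39−1) = 0.136. Solving, k_gold = (0.39/0.136)^(1/0.61) ≈ 5.6240.
y_gold = 5.6240^0.39 ≈ 1.9612.
c_gold = y_gold − (n+δ)·k_gold = 1.9612 − 0.136·5.6240 ≈ 1.1963.

c_gold ≈ 1.20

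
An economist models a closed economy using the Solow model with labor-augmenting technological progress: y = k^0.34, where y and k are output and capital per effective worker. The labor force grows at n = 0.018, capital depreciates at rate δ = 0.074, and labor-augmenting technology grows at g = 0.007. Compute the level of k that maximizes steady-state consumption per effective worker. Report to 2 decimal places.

k_gold ≈ 6.48

The effective depreciation rate is n + g + δ = 0.018 + 0.007 + 0.074 = 0.099.
At the golden rule the marginal product of capital equals n+g+δ: 0.34·k^(0.34−1) = 0.099. Solving, k_gold = (0.34/0.099)^(1/0.66) ≈ 6.4846.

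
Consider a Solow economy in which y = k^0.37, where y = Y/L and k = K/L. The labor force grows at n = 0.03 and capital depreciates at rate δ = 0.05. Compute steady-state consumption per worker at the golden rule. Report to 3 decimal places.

c_gold ≈ 1.549

Capital per worker breaks even when investment replaces (n + δ)·k; here n + δ = 0.08.
Maximizing c = f(k) − (n+δ)·k gives f'(k) = n+δ, i.e. 0.37·k^(0.37−1) = 0.08, so k_gold = (0.37/0.08)^(1/0.63) ≈ 11.3693.
y_gold = 11.3693^0.37 ≈ 2.4582.
c_gold = y_gold − (n+δ)·k_gold = 2.4582 − 0.08·11.3693 ≈ 1.5487.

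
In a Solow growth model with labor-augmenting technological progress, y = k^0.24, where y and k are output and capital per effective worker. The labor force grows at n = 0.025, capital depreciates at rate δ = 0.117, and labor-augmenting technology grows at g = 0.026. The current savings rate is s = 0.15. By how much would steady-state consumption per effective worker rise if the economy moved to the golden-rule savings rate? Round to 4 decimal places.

Δc ≈ 0.0305

The effective depreciation rate is n + g + δ = 0.025 + 0.026 + 0.117 = 0.168.
Current steady state (s = 0.15): k* = (0.15/0.168)^(1/0.76) ≈ 0.8615, y* = 0.8615^0.24 ≈ 0.9648, c* = (1−0.15)·0.9648 ≈ 0.8201.
At the golden rule the marginal product of capital equals n+g+δ: 0.24·k^(0.24−1) = 0.168. Solving, k_gold = (0.24/0.168)^(1/0.76) ≈ 1.5989.
y_gold = 1.5989^0.24 ≈ 1.1192, c_gold = y_gold − 0.168·k_gold ≈ 0.8506.
Gain: Δc = 0.8506 − 0.8201 ≈ 0.0305.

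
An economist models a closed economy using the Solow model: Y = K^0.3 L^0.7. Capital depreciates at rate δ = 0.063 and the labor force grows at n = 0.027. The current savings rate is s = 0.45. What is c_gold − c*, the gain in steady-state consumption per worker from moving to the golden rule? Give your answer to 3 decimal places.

Δc ≈ 0.076

n + δ = 0.027 + 0.063 = 0.09.
Current steady state (s = 0.45): k* = (0.45/0.09)^(1/0.7) ≈ 9.9662, y* = 9.9662^0.3 ≈ 1.9932, c* = (1−0.45)·1.9932 ≈ 1.0963.
Setting f'(k) = n+δ gives 0.3·k^(0.3−1) = 0.09, hence k_gold = (0.3/0.09)^(1/0.7) ≈ 5.5843.
y_gold = 5.5843^0.3 ≈ 1.6753, c_gold = y_gold − 0.09·k_gold ≈ 1.1727.
Gain: Δc = 1.1727 − 1.0963 ≈ 0.0764.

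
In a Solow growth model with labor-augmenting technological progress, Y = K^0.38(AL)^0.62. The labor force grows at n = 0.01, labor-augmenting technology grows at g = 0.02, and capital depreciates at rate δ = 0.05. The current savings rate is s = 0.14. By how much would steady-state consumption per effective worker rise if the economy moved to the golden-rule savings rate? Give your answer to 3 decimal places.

Capital per effective worker breaks even when investment replaces (n + g + δ)·k; here n + g + δ = 0.08.
Current steady state (s = 0.14): k* = (0.14/0.08)^(1/0.62) ≈ 2.4660, y* = 2.4660^0.38 ≈ 1.4092, c* = (1−0.14)·1.4092 ≈ 1.2119.
Golden rule sets MPK = n+g+δ: 0.38·k^(0.38−1) = 0.08, so k_gold = (0.38/0.08)^(1/0.62) ≈ 12.3436.
y_gold = 12.3436^0.38 ≈ 2.5986, c_gold = y_gold − 0.08·k_gold ≈ 1.6112.
Gain: Δc = 1.6112 − 1.2119 ≈ 0.3993.

Δc ≈ 0.399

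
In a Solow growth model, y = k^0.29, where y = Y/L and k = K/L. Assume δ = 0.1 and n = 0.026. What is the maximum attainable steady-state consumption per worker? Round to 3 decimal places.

c_gold ≈ 0.998

The effective depreciation rate is n + δ = 0.026 + 0.1 = 0.126.
At the golden rule the marginal product of capital equals n+δ: 0.29·k^(0.29−1) = 0.126. Solving, k_gold = (0.29/0.126)^(1/0.71) ≈ 3.2352.
y_gold = 3.2352^0.29 ≈ 1.4056.
c_gold = y_gold − (n+δ)·k_gold = 1.4056 − 0.126·3.2352 ≈ 0.9980.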